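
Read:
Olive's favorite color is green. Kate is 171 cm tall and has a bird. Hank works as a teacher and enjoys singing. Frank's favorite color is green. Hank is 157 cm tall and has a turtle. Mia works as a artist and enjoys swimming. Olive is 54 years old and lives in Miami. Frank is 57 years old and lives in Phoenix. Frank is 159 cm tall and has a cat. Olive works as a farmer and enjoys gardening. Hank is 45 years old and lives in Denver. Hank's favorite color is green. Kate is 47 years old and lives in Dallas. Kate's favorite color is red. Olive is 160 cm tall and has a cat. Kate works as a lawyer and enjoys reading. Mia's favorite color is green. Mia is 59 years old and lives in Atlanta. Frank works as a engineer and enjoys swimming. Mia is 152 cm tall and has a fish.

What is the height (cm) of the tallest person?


Tallest: Kate at 171 cm

171


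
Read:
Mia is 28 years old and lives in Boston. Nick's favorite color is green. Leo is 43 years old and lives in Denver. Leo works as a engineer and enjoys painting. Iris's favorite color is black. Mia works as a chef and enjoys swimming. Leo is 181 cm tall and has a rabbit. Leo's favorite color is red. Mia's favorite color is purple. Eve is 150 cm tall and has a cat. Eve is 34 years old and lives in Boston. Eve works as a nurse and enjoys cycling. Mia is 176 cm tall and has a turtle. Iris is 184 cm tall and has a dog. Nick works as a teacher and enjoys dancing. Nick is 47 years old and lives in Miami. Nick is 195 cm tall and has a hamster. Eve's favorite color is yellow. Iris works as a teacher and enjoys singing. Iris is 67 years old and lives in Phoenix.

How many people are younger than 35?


Filter: 2

2


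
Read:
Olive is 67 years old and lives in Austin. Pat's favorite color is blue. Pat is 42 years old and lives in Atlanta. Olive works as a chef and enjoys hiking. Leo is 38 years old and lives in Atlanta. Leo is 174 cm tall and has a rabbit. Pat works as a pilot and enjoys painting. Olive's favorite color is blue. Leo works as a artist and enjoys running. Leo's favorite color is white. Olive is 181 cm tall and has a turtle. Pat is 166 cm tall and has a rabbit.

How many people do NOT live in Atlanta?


Not in Atlanta: 1

1


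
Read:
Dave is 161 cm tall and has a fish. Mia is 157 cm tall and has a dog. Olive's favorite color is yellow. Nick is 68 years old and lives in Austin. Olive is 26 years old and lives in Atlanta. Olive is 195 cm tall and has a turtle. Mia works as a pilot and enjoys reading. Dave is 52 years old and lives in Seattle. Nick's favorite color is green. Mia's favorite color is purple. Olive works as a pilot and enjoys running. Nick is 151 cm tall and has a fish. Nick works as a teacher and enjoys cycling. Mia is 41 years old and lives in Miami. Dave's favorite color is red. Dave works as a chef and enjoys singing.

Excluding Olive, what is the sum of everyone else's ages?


Sum (excluding Olive): 161

161


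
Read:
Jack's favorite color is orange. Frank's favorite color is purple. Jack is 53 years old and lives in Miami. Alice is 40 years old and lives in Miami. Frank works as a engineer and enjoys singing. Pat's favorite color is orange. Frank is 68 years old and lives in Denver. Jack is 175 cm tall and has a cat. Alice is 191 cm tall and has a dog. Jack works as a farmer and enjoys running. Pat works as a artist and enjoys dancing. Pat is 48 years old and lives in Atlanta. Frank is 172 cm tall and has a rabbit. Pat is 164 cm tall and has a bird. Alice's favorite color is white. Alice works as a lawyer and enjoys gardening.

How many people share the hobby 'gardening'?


Count: 1

1


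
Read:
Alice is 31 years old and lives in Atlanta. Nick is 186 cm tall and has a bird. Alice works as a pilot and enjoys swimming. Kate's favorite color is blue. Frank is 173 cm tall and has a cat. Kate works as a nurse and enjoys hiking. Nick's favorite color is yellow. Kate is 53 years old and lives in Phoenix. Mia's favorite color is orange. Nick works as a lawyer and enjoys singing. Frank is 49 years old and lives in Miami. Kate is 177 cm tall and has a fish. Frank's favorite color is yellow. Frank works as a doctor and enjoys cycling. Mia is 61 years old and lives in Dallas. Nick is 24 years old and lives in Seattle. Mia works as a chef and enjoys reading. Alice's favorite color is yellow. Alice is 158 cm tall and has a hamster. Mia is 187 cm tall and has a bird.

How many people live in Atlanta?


Count in Atlanta: 1

1


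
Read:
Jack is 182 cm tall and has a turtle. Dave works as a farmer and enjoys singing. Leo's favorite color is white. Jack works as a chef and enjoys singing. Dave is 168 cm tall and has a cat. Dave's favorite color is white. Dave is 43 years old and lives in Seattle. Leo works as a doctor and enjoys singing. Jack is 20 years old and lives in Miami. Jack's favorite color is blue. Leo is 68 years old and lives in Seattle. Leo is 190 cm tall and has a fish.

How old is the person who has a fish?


Person with fish is Leo, age 68

68


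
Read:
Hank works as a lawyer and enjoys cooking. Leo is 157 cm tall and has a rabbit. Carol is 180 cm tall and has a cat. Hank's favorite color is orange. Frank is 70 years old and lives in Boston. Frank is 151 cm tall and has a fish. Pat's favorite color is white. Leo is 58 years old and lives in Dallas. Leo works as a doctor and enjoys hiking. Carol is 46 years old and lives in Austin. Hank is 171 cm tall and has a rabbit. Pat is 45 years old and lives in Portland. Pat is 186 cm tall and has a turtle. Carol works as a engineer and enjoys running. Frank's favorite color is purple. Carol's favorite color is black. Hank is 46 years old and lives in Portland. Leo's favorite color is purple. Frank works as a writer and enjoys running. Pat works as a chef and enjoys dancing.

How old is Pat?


Pat is 45 years old

45


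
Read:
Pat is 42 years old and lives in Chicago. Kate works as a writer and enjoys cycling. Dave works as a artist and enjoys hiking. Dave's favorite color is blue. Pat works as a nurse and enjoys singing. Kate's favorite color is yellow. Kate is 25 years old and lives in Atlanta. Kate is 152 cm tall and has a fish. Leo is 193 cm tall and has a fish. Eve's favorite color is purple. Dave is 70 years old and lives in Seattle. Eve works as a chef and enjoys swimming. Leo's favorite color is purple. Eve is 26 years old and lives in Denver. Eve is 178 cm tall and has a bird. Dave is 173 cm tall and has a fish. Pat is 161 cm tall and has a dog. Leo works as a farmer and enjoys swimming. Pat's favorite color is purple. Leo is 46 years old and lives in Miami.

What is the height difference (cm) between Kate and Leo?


|152 - 193| = 41

41


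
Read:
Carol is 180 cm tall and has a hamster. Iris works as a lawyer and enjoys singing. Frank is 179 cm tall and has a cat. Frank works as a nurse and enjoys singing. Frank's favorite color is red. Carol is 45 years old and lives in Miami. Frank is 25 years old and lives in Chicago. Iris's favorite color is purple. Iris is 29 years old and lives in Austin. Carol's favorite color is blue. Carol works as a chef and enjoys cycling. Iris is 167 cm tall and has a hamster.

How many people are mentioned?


People: Frank, Iris, Carol. Count = 3

3


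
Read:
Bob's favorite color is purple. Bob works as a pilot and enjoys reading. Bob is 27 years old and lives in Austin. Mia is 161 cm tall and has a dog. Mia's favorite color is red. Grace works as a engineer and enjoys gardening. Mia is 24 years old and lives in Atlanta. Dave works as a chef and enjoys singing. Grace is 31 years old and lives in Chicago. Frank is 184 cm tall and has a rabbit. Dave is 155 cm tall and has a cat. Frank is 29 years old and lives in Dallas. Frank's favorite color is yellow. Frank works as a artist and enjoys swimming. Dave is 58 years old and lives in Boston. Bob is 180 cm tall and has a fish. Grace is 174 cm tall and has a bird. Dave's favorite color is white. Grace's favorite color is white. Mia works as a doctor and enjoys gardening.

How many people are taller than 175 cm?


Taller than 175: 2

2


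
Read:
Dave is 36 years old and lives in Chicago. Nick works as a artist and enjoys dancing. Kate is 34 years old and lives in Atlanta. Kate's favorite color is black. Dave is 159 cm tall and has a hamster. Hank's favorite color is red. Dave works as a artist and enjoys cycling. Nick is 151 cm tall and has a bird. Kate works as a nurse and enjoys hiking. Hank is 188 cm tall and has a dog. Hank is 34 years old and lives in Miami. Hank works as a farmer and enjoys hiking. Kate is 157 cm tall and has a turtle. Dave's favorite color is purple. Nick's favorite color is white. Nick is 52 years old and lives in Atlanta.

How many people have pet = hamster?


Count: 1

1


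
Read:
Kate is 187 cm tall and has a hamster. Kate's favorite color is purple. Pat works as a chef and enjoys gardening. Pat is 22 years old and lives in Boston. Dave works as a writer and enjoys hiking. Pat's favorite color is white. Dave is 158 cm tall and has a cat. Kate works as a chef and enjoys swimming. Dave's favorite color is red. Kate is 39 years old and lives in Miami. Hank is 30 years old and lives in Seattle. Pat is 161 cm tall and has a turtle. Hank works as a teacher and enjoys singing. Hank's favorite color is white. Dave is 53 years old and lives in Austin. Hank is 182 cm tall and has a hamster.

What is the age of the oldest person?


Oldest: Dave at 53

53


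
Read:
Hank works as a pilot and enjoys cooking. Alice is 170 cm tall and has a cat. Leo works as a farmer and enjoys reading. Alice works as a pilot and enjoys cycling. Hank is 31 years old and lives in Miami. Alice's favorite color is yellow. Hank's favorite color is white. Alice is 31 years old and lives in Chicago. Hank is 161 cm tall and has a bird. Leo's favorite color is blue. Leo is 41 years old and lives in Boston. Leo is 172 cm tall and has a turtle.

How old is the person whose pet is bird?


Person with pet=bird is Hank, age 31

31


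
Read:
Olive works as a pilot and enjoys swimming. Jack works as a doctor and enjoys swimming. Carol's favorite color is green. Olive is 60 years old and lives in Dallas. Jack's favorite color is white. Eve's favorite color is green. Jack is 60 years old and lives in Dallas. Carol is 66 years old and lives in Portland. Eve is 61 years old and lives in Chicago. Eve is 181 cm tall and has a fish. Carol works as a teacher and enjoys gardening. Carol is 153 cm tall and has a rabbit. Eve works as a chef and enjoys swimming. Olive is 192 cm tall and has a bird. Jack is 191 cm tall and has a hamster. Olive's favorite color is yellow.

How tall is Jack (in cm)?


Jack is 191 cm tall

191


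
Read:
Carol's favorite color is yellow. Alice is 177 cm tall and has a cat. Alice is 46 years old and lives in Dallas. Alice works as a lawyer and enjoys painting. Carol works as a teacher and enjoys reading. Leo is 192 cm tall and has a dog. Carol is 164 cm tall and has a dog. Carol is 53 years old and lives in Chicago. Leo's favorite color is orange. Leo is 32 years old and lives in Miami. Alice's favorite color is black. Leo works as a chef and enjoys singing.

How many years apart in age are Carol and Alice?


53 vs 46, diff = 7

7


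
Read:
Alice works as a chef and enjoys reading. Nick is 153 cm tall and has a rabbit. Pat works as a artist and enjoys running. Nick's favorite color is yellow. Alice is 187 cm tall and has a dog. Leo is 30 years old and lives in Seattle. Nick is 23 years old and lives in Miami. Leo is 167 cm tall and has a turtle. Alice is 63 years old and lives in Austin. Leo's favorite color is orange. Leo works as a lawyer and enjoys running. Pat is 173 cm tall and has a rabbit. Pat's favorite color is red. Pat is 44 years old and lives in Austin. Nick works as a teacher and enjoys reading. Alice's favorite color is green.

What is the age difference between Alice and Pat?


|63 - 44| = 19

19


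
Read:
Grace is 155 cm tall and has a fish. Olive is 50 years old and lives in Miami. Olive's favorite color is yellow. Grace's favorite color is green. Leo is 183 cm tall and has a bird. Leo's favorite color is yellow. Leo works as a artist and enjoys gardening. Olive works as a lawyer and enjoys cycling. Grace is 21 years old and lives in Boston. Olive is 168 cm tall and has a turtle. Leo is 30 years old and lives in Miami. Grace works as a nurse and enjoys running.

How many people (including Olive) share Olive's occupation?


Olive is a lawyer. Count = 1

1


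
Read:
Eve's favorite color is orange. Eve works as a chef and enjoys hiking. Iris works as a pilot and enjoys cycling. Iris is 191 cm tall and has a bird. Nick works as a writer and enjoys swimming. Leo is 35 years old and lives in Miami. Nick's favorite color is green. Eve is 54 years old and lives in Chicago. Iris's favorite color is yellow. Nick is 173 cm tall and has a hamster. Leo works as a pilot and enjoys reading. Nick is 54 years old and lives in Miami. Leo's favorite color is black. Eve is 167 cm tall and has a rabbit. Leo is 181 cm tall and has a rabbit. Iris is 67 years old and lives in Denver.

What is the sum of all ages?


35+67+54+54 = 210

210


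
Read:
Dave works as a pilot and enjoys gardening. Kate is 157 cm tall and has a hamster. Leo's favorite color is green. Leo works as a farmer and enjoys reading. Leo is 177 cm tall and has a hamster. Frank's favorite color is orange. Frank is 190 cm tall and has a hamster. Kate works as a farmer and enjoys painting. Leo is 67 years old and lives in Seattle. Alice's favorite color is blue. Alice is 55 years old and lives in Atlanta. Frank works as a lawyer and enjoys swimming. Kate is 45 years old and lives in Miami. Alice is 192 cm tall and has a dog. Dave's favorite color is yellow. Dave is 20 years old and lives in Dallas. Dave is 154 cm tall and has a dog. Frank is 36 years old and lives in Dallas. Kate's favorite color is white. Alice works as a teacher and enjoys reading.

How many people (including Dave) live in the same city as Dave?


Dave lives in Dallas. Count = 2

2


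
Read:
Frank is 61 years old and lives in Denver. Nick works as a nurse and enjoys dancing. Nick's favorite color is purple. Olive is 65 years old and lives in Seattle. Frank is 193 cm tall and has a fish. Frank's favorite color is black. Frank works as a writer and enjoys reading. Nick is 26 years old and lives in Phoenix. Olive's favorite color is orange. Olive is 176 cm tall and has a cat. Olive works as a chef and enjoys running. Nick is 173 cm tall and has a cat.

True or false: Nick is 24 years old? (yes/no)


Nick is actually 26. no

no


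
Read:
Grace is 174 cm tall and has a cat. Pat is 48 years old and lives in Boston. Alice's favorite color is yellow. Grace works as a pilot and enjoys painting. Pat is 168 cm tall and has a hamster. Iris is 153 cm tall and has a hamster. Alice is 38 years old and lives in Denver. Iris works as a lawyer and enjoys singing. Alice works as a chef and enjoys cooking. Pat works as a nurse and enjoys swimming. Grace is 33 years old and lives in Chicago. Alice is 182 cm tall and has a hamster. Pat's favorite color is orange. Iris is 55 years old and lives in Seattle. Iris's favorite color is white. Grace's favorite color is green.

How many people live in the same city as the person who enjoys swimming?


Person with hobby swimming is Pat, city Boston. Count = 1

1


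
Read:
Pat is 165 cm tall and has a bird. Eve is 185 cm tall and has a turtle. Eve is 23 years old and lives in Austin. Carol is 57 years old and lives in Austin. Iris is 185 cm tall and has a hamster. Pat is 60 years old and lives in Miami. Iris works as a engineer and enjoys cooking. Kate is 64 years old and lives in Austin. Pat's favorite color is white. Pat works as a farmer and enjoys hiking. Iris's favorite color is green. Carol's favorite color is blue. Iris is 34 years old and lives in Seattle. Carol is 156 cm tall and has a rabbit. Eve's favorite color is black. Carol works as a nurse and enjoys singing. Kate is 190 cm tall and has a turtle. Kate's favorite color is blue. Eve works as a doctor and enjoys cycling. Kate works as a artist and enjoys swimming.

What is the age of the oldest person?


Oldest: Kate at 64

64


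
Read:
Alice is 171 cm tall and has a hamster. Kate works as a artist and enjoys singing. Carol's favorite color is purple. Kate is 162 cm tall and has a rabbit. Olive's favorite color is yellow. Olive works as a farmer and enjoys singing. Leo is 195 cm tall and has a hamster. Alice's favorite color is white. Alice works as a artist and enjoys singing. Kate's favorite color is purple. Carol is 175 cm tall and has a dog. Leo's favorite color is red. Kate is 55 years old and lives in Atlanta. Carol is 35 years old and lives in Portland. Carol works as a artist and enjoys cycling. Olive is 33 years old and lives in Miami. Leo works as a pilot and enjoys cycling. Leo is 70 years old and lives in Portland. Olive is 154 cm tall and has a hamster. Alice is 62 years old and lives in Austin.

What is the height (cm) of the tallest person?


Tallest: Leo at 195 cm

195


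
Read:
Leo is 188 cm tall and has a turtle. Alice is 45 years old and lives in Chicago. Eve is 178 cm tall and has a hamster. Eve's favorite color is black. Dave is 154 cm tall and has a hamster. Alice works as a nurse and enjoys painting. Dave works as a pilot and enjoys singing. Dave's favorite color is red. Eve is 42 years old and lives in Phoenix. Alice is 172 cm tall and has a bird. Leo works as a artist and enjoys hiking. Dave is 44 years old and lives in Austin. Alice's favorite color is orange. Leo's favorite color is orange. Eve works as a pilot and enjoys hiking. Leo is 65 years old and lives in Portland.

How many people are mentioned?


People: Alice, Leo, Dave, Eve. Count = 4

4


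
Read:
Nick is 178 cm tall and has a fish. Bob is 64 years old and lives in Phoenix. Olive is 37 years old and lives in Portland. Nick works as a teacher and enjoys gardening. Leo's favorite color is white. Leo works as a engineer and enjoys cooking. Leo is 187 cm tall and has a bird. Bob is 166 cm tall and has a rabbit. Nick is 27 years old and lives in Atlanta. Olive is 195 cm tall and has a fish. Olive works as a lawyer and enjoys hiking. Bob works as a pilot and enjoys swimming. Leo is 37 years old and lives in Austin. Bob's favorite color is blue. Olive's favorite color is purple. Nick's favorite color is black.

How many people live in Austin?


Count in Austin: 1

1


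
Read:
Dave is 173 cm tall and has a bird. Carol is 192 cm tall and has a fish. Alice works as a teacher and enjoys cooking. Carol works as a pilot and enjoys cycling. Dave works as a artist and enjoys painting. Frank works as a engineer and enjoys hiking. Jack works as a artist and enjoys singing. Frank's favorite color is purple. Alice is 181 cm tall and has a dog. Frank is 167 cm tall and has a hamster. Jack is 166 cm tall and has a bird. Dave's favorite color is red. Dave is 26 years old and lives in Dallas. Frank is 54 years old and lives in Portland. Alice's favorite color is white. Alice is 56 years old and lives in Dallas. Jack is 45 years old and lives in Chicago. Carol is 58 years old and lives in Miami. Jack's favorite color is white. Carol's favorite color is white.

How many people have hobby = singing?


Count: 1

1


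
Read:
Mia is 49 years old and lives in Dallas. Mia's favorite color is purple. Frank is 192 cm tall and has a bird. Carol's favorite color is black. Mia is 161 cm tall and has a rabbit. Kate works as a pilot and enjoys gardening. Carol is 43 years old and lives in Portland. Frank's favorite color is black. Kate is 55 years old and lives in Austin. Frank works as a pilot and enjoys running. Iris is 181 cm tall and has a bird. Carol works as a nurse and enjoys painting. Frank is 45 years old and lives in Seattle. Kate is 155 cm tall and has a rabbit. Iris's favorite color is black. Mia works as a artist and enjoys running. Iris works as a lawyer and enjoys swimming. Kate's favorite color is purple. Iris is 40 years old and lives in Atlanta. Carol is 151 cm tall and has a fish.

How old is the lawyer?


The lawyer is Iris, age 40

40


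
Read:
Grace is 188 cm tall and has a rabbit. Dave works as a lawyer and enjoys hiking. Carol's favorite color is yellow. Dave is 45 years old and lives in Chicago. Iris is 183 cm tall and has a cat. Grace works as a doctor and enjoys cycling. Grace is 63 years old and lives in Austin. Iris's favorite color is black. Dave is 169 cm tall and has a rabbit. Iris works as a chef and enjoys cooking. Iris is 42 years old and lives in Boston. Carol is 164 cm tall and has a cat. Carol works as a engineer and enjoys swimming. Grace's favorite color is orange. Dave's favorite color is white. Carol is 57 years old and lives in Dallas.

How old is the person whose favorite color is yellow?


Person with favorite color=yellow is Carol, age 57

57


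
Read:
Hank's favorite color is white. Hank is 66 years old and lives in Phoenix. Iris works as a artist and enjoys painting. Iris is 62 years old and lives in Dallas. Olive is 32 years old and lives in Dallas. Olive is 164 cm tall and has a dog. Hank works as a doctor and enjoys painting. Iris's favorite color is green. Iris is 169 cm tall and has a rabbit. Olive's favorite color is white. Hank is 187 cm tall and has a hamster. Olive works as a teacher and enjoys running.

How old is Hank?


Hank is 66 years old

66


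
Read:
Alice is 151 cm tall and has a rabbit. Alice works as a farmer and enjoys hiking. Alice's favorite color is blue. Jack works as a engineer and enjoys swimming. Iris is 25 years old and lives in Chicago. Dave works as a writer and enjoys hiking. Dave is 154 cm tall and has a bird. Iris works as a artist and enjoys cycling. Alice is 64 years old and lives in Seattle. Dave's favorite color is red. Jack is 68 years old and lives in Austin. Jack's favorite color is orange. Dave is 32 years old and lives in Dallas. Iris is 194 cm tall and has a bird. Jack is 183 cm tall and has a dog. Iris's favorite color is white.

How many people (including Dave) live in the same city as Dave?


Dave lives in Dallas. Count = 1

1


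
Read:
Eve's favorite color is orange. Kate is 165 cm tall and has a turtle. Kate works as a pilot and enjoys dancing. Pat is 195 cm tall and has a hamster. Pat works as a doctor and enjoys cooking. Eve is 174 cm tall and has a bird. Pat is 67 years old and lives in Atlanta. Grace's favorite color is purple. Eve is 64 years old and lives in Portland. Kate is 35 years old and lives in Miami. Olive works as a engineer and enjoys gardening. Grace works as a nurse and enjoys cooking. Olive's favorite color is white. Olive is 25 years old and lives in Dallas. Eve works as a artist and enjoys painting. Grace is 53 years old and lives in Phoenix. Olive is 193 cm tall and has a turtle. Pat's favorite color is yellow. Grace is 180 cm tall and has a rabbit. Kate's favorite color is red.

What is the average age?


Sum=244, n=5, avg=48.8

48.8


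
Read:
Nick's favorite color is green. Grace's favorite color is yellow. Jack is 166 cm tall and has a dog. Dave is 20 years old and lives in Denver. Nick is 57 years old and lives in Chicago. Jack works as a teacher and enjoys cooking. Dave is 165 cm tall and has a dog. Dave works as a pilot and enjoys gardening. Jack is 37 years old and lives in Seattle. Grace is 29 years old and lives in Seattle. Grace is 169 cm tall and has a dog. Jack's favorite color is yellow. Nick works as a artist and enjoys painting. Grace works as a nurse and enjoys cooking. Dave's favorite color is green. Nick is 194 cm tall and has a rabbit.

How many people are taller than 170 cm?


Taller than 170: 1

1


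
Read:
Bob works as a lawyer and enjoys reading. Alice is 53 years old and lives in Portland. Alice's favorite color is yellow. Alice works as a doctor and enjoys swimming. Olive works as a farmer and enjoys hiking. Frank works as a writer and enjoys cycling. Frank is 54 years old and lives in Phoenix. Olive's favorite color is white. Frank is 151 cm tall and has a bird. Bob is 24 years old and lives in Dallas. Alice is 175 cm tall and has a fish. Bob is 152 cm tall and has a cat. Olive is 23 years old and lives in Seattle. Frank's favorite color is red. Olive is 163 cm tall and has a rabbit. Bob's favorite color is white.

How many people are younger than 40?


Filter: 2

2


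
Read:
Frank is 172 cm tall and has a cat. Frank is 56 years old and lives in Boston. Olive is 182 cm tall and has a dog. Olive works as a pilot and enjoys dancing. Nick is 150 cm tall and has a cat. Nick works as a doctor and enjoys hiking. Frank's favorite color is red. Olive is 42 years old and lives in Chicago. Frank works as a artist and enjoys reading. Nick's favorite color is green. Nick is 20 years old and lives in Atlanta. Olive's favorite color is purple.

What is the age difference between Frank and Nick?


|56 - 20| = 36

36


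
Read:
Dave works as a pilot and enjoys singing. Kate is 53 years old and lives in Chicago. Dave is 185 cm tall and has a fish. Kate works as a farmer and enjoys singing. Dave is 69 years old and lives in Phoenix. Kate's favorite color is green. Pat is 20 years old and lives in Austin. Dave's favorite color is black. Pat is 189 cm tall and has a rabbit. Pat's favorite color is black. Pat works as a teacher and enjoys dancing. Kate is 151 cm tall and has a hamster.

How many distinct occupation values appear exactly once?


Unique occupation values: 3

3


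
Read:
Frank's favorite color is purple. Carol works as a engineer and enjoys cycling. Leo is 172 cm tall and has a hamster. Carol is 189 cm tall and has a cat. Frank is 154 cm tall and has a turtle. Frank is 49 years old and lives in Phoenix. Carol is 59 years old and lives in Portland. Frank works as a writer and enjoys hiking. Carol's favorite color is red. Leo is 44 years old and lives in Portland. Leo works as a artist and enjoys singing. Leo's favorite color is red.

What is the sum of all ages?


44+49+59 = 152

152


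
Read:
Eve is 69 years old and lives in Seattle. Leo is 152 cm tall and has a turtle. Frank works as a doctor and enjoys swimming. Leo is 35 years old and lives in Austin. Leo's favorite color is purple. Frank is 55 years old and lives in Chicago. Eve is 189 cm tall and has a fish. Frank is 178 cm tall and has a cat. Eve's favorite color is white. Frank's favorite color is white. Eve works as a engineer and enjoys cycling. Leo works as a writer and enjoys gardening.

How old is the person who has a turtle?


Person with turtle is Leo, age 35

35


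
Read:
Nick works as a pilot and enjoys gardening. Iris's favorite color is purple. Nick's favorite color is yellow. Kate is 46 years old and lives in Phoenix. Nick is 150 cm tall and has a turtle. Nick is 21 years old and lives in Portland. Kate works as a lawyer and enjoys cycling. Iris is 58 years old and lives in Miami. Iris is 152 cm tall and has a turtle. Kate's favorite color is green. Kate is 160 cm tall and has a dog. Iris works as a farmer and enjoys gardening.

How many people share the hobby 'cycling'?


Count: 1

1


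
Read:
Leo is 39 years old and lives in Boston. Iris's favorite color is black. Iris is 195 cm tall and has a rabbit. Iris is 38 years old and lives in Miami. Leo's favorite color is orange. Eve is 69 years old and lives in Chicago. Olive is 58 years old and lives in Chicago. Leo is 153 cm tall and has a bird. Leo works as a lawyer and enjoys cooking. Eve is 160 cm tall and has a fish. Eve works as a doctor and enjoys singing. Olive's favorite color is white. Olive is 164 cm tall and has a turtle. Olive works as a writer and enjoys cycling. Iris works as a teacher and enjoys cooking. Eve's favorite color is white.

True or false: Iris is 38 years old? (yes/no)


Iris is actually 38. yes

yes


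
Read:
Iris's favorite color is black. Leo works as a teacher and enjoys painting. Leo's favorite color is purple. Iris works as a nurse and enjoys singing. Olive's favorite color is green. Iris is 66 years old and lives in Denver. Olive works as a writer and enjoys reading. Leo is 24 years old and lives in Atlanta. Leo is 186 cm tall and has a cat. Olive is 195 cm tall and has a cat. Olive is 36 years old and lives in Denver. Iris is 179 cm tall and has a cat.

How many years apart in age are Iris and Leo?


66 vs 24, diff = 42

42


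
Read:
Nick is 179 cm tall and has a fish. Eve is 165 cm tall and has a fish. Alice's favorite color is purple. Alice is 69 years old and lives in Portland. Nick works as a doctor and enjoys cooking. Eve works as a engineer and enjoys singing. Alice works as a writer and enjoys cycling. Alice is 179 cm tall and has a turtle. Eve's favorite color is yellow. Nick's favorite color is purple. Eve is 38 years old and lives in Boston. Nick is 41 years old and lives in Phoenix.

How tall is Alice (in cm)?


Alice is 179 cm tall

179


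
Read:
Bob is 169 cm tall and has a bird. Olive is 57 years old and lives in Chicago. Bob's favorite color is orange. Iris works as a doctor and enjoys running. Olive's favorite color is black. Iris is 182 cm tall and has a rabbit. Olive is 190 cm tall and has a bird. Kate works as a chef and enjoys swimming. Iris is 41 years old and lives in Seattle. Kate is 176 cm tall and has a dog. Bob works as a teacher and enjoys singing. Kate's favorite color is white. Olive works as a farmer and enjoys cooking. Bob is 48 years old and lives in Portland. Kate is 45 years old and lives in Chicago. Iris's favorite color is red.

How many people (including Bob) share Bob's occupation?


Bob is a teacher. Count = 1

1


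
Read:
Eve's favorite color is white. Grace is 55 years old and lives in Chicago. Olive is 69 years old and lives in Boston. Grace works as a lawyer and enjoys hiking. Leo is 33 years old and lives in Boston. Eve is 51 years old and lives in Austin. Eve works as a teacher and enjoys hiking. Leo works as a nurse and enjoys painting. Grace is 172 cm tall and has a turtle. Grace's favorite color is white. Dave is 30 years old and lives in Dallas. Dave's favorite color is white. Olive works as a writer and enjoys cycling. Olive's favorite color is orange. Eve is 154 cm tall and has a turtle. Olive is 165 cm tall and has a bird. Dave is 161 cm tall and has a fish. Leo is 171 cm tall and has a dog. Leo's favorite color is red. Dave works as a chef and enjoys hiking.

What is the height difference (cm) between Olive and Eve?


|165 - 154| = 11

11


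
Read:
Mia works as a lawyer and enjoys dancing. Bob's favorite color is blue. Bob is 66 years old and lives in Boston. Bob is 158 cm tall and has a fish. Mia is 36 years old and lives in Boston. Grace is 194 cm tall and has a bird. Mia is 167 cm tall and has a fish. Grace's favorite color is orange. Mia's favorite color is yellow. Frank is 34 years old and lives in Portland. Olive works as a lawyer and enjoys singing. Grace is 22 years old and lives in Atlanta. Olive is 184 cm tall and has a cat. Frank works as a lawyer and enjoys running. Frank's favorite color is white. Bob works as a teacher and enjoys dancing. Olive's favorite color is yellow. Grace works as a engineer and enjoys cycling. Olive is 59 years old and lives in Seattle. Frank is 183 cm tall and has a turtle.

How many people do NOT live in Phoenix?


Not in Phoenix: 5

5


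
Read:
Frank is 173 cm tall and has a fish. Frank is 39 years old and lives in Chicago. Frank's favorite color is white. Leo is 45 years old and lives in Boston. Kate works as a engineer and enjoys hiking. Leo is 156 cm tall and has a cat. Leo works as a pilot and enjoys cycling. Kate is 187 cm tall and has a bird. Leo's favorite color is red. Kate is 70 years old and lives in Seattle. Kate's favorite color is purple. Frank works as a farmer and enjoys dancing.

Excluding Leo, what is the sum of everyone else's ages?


Sum (excluding Leo): 109

109


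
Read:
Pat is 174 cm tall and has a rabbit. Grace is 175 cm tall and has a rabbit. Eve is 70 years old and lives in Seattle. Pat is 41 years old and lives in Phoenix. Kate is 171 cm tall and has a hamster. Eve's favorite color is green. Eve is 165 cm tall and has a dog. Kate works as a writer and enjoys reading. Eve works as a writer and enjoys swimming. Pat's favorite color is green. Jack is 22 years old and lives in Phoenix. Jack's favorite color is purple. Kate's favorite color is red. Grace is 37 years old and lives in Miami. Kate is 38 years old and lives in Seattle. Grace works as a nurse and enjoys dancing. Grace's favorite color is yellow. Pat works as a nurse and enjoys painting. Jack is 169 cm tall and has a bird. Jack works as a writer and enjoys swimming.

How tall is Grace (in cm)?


Grace is 175 cm tall

175


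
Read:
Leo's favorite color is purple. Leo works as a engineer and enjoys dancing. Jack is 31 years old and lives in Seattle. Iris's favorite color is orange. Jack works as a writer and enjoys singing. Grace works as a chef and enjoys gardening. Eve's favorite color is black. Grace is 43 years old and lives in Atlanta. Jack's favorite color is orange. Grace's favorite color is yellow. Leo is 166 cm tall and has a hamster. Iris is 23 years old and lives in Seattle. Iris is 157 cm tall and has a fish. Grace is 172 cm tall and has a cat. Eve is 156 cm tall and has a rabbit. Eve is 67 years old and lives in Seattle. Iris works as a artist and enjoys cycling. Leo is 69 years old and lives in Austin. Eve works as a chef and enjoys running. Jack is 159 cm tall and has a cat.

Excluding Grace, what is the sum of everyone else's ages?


Sum (excluding Grace): 190

190


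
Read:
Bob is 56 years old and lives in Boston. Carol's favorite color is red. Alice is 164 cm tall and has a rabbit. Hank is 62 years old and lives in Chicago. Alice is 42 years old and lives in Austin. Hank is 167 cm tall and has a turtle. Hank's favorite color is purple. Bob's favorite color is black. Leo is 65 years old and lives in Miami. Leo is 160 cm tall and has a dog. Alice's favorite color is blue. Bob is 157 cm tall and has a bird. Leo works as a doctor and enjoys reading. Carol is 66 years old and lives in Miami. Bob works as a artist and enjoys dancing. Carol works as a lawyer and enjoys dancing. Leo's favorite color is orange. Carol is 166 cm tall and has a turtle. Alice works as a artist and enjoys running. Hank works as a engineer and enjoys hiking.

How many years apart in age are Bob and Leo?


56 vs 65, diff = 9

9


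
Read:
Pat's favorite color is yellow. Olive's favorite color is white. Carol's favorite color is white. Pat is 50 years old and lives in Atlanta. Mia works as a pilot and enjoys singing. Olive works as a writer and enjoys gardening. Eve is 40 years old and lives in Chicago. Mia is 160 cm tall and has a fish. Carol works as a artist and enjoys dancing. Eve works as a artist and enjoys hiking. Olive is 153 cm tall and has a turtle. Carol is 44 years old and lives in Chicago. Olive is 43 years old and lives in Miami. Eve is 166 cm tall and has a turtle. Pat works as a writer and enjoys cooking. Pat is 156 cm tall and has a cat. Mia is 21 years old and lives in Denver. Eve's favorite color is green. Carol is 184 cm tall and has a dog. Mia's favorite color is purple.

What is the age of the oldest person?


Oldest: Pat at 50

50


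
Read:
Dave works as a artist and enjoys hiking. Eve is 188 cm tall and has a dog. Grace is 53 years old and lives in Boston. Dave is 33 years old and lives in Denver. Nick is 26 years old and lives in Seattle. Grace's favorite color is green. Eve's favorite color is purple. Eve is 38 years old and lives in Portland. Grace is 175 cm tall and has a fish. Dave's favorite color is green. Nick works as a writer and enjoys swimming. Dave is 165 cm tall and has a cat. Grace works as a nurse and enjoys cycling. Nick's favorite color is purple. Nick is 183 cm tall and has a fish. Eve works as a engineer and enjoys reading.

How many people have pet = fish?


Count: 2

2


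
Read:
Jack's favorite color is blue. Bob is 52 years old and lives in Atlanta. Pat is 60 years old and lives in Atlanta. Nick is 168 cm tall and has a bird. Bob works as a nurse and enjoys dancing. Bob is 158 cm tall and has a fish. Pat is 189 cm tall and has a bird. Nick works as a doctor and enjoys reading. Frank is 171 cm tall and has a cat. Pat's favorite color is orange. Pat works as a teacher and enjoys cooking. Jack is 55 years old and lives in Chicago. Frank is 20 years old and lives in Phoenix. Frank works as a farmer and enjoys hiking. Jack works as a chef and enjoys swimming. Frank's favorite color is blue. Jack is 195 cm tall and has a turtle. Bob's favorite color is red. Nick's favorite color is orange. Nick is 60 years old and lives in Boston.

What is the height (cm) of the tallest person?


Tallest: Jack at 195 cm

195


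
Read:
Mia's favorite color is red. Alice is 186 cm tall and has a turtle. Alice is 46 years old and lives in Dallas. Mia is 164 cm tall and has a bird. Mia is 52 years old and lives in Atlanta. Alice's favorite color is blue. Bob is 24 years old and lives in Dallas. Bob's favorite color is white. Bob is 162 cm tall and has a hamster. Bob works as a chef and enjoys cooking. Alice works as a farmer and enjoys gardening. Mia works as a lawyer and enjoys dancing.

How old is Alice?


Alice is 46 years old

46


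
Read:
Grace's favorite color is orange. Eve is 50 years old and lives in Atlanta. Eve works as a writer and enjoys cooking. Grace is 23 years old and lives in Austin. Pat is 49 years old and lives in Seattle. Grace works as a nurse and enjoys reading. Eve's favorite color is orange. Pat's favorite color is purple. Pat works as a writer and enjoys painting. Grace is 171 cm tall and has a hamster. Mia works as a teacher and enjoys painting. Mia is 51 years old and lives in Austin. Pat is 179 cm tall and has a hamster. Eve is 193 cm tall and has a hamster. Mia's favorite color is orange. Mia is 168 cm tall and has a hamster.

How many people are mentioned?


People: Pat, Mia, Grace, Eve. Count = 4

4


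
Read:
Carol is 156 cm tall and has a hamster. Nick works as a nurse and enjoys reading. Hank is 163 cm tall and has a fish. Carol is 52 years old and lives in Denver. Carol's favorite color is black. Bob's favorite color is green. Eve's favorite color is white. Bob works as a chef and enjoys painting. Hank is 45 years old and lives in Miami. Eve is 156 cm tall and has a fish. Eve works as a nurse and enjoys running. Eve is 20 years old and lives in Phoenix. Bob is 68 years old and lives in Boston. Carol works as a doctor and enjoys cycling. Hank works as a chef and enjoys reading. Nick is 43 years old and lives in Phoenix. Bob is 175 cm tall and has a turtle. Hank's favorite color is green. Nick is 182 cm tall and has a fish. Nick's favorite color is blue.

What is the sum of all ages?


45+68+43+52+20 = 228

228


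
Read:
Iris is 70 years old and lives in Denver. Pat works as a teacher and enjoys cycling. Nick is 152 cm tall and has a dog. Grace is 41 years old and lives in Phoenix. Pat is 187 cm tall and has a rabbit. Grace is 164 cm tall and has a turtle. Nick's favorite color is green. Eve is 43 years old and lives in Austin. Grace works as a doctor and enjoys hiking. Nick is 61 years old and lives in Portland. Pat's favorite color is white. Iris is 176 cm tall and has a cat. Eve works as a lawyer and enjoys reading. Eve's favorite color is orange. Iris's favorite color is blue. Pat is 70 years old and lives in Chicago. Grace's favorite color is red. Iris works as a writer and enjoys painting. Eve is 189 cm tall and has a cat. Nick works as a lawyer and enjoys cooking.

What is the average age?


Sum=285, n=5, avg=57

57


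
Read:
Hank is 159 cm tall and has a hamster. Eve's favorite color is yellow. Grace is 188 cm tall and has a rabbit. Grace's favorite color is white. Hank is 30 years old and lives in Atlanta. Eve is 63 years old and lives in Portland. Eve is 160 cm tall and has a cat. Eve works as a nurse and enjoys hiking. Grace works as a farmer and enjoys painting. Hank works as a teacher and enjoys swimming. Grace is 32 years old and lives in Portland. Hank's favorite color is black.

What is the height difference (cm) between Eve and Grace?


|160 - 188| = 28

28
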